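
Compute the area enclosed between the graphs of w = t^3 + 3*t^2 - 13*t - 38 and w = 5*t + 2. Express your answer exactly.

Set the curves equal: t^3 + 3*t^2 - 13*t - 38 = 5*t + 2, so t^3 + 3*t^2 - 18*t - 40 = 0, which factors as (t - 4)*(t + 2)*(t + 5) = 0. The curves meet at t = -5, -2, 4.
On [-5, -2], w = t^3 + 3*t^2 - 13*t - 38 is on top; that piece has area ∫[-5,-2] (t^3 + 3*t^2 - 18*t - 40) dt = 135/4.
On [-2, 4], w = 5*t + 2 is on top; that piece has area ∫[-2,4] (-(t^3 + 3*t^2 - 18*t - 40)) dt = 216.
Total enclosed area = 135/4 + 216 = 999/4.

999/4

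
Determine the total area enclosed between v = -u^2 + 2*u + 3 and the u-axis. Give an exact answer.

32/3

The curve meets the u-axis where -u^2 + 2*u + 3 = 0, i.e. -(u - 3)*(u + 1) = 0, at u = -1, 3.
On [-1, 3] the curve lies above the axis; ∫[-1,3] (-u^2 + 2*u + 3) du = 32/3, giving area 32/3.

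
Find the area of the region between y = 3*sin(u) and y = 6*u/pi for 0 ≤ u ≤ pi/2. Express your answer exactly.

3 - 3*pi/4

On [0, pi/2], (3*sin(u)) - (6*u/pi) = -6*u/pi + 3*sin(u) is ≥ 0 throughout, so the area is a single integral of |-6*u/pi + 3*sin(u)|.
∫[0,pi/2] (-6*u/pi + 3*sin(u)) du = 3 - 3*pi/4.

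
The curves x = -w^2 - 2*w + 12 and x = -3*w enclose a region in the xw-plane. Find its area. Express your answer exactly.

Both boundary curves give x as a function of w, so integrate with respect to w. Setting them equal: -w^2 + w + 12 = 0, i.e. -(w - 4)*(w + 3) = 0, so they meet at w = -3, 4.
For w in [-3, 4], x = -w^2 - 2*w + 12 is on the right; area = ∫[-3,4] (-w^2 + w + 12) dw = 343/6.

343/6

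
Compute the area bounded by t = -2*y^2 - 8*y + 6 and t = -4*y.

64/3

Both boundary curves give t as a function of y, so integrate with respect to y. Setting them equal: -2*y^2 - 4*y + 6 = 0, i.e. -2*(y - 1)*(y + 3) = 0, so they meet at y = -3, 1.
For y in [-3, 1], t = -2*y^2 - 8*y + 6 is on the right; area = ∫[-3,1] (-2*y^2 - 4*y + 6) dy = 64/3.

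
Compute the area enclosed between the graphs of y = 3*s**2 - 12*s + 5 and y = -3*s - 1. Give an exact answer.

1/2

Set the curves equal: 3*s**2 - 12*s + 5 = -3*s - 1, so 3*s**2 - 9*s + 6 = 0, which factors as 3*(s - 2)*(s - 1) = 0. The curves meet at s = 1, 2.
On [1, 2], y = -3*s - 1 is on top; that piece has area ∫[1,2] (-(3*s**2 - 9*s + 6)) ds = 1/2.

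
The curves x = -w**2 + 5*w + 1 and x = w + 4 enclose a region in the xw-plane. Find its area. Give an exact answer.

Both boundary curves give x as a function of w, so integrate with respect to w. Setting them equal: -w**2 + 4*w - 3 = 0, i.e. -(w - 3)*(w - 1) = 0, so they meet at w = 1, 3.
For w in [1, 3], x = -w**2 + 5*w + 1 is on the right; area = ∫[1,3] (-w**2 + 4*w - 3) dw = 4/3.

4/3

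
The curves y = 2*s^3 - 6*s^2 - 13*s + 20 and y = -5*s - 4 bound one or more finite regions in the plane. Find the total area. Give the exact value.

131/2

Set the curves equal: 2*s^3 - 6*s^2 - 13*s + 20 = -5*s - 4, so 2*s^3 - 6*s^2 - 8*s + 24 = 0, which factors as 2*(s - 3)*(s - 2)*(s + 2) = 0. The curves meet at s = -2, 2, 3.
On [-2, 2], y = 2*s^3 - 6*s^2 - 13*s + 20 is on top; that piece has area ∫[-2,2] (2*s^3 - 6*s^2 - 8*s + 24) ds = 64.
On [2, 3], y = -5*s - 4 is on top; that piece has area ∫[2,3] (-(2*s^3 - 6*s^2 - 8*s + 24)) ds = 3/2.
Total enclosed area = 64 + 3/2 = 131/2.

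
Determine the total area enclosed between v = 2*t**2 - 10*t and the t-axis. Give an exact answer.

125/3

The curve meets the t-axis where 2*t**2 - 10*t = 0, i.e. 2*t*(t - 5) = 0, at t = 0, 5.
On [0, 5] the curve lies below the axis; ∫[0,5] (2*t**2 - 10*t) dt = -125/3, giving area 125/3.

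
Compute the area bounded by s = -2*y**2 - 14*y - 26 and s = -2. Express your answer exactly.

1/3

Both boundary curves give s as a function of y, so integrate with respect to y. Setting them equal: -2*y**2 - 14*y - 24 = 0, i.e. -2*(y + 3)*(y + 4) = 0, so they meet at y = -4, -3.
For y in [-4, -3], s = -2*y**2 - 14*y - 26 is on the right; area = ∫[-4,-3] (-2*y**2 - 14*y - 24) dy = 1/3.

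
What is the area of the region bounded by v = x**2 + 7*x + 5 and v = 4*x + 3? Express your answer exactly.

Set the curves equal: x**2 + 7*x + 5 = 4*x + 3, so x**2 + 3*x + 2 = 0, which factors as (x + 1)*(x + 2) = 0. The curves meet at x = -2, -1.
On [-2, -1], v = 4*x + 3 is on top; that piece has area ∫[-2,-1] (-(x**2 + 3*x + 2)) dx = 1/6.

1/6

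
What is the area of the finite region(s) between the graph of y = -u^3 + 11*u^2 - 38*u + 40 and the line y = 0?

The curve meets the u-axis where -u^3 + 11*u^2 - 38*u + 40 = 0, i.e. -(u - 5)*(u - 4)*(u - 2) = 0, at u = 2, 4, 5.
On [2, 4] the curve lies below the axis; ∫[2,4] (-u^3 + 11*u^2 - 38*u + 40) du = -8/3, giving area 8/3.
On [4, 5] the curve lies above the axis; ∫[4,5] (-u^3 + 11*u^2 - 38*u + 40) du = 5/12, giving area 5/12.
Total area = 8/3 + 5/12 = 37/12.

37/12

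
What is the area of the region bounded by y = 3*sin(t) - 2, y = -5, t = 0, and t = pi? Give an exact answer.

6 + 3*pi

On [0, pi], (3*sin(t) - 2) - (-5) = 3*sin(t) + 3 is ≥ 0 throughout, so the area is a single integral of |3*sin(t) + 3|.
∫[0,pi] (3*sin(t) + 3) dt = 6 + 3*pi.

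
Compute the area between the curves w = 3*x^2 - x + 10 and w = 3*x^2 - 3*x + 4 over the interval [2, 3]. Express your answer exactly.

On [2, 3], (3*x^2 - x + 10) - (3*x^2 - 3*x + 4) = 2*x + 6 is ≥ 0 throughout, so the area is a single integral of |2*x + 6|.
∫[2,3] (2*x + 6) dx = 11.

11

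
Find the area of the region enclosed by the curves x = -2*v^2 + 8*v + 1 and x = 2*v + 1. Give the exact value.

Both boundary curves give x as a function of v, so integrate with respect to v. Setting them equal: -2*v^2 + 6*v = 0, i.e. -2*v*(v - 3) = 0, so they meet at v = 0, 3.
For v in [0, 3], x = -2*v^2 + 8*v + 1 is on the right; area = ∫[0,3] (-2*v^2 + 6*v) dv = 9.

9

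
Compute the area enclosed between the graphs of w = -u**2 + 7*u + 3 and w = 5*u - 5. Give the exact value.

36

Set the curves equal: -u**2 + 7*u + 3 = 5*u - 5, so -u**2 + 2*u + 8 = 0, which factors as -(u - 4)*(u + 2) = 0. The curves meet at u = -2, 4.
On [-2, 4], w = -u**2 + 7*u + 3 is on top; that piece has area ∫[-2,4] (-u**2 + 2*u + 8) du = 36.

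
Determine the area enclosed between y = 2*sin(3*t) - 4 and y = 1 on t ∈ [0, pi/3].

On [0, pi/3], (2*sin(3*t) - 4) - (1) = 2*sin(3*t) - 5 is ≤ 0 throughout, so the area is a single integral of |2*sin(3*t) - 5|.
∫[0,pi/3] (2*sin(3*t) - 5) dt = 4/3 - 5*pi/3; the area of that piece is -4/3 + 5*pi/3.

-4/3 + 5*pi/3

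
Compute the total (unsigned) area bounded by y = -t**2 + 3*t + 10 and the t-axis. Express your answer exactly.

343/6

The curve meets the t-axis where -t**2 + 3*t + 10 = 0, i.e. -(t - 5)*(t + 2) = 0, at t = -2, 5.
On [-2, 5] the curve lies above the axis; ∫[-2,5] (-t**2 + 3*t + 10) dt = 343/6, giving area 343/6.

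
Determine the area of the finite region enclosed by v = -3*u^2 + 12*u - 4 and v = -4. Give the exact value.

32

Set the curves equal: -3*u^2 + 12*u - 4 = -4, so -3*u^2 + 12*u = 0, which factors as -3*u*(u - 4) = 0. The curves meet at u = 0, 4.
On [0, 4], v = -3*u^2 + 12*u - 4 is on top; that piece has area ∫[0,4] (-3*u^2 + 12*u) du = 32.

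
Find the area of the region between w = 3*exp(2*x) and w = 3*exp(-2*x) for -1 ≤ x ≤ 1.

-6 + 3*exp(-2) + 3*exp(2)

The difference (3*exp(2*x)) - (3*exp(-2*x)) = 3*exp(2*x) - 3*exp(-2*x) changes sign at x = 0 inside [-1, 1], so split the integral there.
∫[-1,0] (3*exp(2*x) - 3*exp(-2*x)) dx = -3*exp(2)/2 - 3*exp(-2)/2 + 3; the area of that piece is -3 + 3*exp(-2)/2 + 3*exp(2)/2.
∫[0,1] (3*exp(2*x) - 3*exp(-2*x)) dx = -3 + 3*exp(-2)/2 + 3*exp(2)/2.
Total area = (-3 + 3*exp(-2)/2 + 3*exp(2)/2) + (-3 + 3*exp(-2)/2 + 3*exp(2)/2) = -6 + 3*exp(-2) + 3*exp(2).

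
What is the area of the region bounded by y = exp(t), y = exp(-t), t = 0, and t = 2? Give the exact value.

On [0, 2], (exp(t)) - (exp(-t)) = exp(t) - exp(-t) is ≥ 0 throughout, so the area is a single integral of |exp(t) - exp(-t)|.
∫[0,2] (exp(t) - exp(-t)) dt = -2 + exp(-2) + exp(2).

-2 + exp(-2) + exp(2)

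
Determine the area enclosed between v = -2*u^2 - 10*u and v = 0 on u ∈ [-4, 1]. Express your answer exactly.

43

The difference (-2*u^2 - 10*u) - (0) = -2*u^2 - 10*u changes sign at u = 0 inside [-4, 1], so split the integral there.
∫[-4,0] (-2*u^2 - 10*u) du = 112/3.
∫[0,1] (-2*u^2 - 10*u) du = -17/3; the area of that piece is 17/3.
Total area = 112/3 + 17/3 = 43.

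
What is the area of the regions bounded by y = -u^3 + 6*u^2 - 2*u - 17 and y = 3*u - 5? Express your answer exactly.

131/4

Set the curves equal: -u^3 + 6*u^2 - 2*u - 17 = 3*u - 5, so -u^3 + 6*u^2 - 5*u - 12 = 0, which factors as -(u - 4)*(u - 3)*(u + 1) = 0. The curves meet at u = -1, 3, 4.
On [-1, 3], y = 3*u - 5 is on top; that piece has area ∫[-1,3] (-(-u^3 + 6*u^2 - 5*u - 12)) du = 32.
On [3, 4], y = -u^3 + 6*u^2 - 2*u - 17 is on top; that piece has area ∫[3,4] (-u^3 + 6*u^2 - 5*u - 12) du = 3/4.
Total enclosed area = 32 + 3/4 = 131/4.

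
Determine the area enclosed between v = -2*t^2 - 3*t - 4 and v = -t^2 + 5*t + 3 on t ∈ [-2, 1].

52/3

The difference (-2*t^2 - 3*t - 4) - (-t^2 + 5*t + 3) = -t^2 - 8*t - 7 changes sign at t = -1 inside [-2, 1], so split the integral there.
∫[-2,-1] (-t^2 - 8*t - 7) dt = 8/3.
∫[-1,1] (-t^2 - 8*t - 7) dt = -44/3; the area of that piece is 44/3.
Total area = 8/3 + 44/3 = 52/3.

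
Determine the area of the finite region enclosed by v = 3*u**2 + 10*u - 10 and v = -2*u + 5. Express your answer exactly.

108

Set the curves equal: 3*u**2 + 10*u - 10 = -2*u + 5, so 3*u**2 + 12*u - 15 = 0, which factors as 3*(u - 1)*(u + 5) = 0. The curves meet at u = -5, 1.
On [-5, 1], v = -2*u + 5 is on top; that piece has area ∫[-5,1] (-(3*u**2 + 12*u - 15)) du = 108.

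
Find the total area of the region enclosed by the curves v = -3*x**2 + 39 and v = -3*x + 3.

343/2

Set the curves equal: -3*x**2 + 39 = -3*x + 3, so -3*x**2 + 3*x + 36 = 0, which factors as -3*(x - 4)*(x + 3) = 0. The curves meet at x = -3, 4.
On [-3, 4], v = -3*x**2 + 39 is on top; that piece has area ∫[-3,4] (-3*x**2 + 3*x + 36) dx = 343/2.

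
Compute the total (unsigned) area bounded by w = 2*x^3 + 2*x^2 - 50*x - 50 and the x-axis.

The curve meets the x-axis where 2*x^3 + 2*x^2 - 50*x - 50 = 0, i.e. 2*(x - 5)*(x + 1)*(x + 5) = 0, at x = -5, -1, 5.
On [-5, -1] the curve lies above the axis; ∫[-5,-1] (2*x^3 + 2*x^2 - 50*x - 50) dx = 512/3, giving area 512/3.
On [-1, 5] the curve lies below the axis; ∫[-1,5] (2*x^3 + 2*x^2 - 50*x - 50) dx = -504, giving area 504.
Total area = 512/3 + 504 = 2024/3.

2024/3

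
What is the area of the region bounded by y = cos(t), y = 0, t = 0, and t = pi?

2

The difference (cos(t)) - (0) = cos(t) changes sign at t = pi/2 inside [0, pi], so split the integral there.
∫[0,pi/2] (cos(t)) dt = 1.
∫[pi/2,pi] (cos(t)) dt = -1; the area of that piece is 1.
Total area = 1 + 1 = 2.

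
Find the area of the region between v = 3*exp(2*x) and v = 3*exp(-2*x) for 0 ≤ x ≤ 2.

On [0, 2], (3*exp(2*x)) - (3*exp(-2*x)) = 3*exp(2*x) - 3*exp(-2*x) is ≥ 0 throughout, so the area is a single integral of |3*exp(2*x) - 3*exp(-2*x)|.
∫[0,2] (3*exp(2*x) - 3*exp(-2*x)) dx = -3 + 3*exp(-4)/2 + 3*exp(4)/2.

-3 + 3*exp(-4)/2 + 3*exp(4)/2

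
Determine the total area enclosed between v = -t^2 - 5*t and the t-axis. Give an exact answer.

125/6

The curve meets the t-axis where -t^2 - 5*t = 0, i.e. -t*(t + 5) = 0, at t = -5, 0.
On [-5, 0] the curve lies above the axis; ∫[-5,0] (-t^2 - 5*t) dt = 125/6, giving area 125/6.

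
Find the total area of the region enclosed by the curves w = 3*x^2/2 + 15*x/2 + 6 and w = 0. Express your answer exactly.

Set the curves equal: 3*x^2/2 + 15*x/2 + 6 = 0, so 3*x^2/2 + 15*x/2 + 6 = 0, which factors as 3*(x + 1)*(x + 4)/2 = 0. The curves meet at x = -4, -1.
On [-4, -1], w = 0 is on top; that piece has area ∫[-4,-1] (-(3*x^2/2 + 15*x/2 + 6)) dx = 27/4.

27/4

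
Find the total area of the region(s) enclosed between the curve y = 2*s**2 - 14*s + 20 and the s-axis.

The curve meets the s-axis where 2*s**2 - 14*s + 20 = 0, i.e. 2*(s - 5)*(s - 2) = 0, at s = 2, 5.
On [2, 5] the curve lies below the axis; ∫[2,5] (2*s**2 - 14*s + 20) ds = -9, giving area 9.

9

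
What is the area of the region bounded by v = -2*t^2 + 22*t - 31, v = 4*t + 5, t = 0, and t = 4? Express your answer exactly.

The difference (-2*t^2 + 22*t - 31) - (4*t + 5) = -2*t^2 + 18*t - 36 changes sign at t = 3 inside [0, 4], so split the integral there.
∫[0,3] (-2*t^2 + 18*t - 36) dt = -45; the area of that piece is 45.
∫[3,4] (-2*t^2 + 18*t - 36) dt = 7/3.
Total area = 45 + 7/3 = 142/3.

142/3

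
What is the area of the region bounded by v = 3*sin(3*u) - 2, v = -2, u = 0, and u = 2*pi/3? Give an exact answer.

The difference (3*sin(3*u) - 2) - (-2) = 3*sin(3*u) changes sign at u = pi/3 inside [0, 2*pi/3], so split the integral there.
∫[0,pi/3] (3*sin(3*u)) du = 2.
∫[pi/3,2*pi/3] (3*sin(3*u)) du = -2; the area of that piece is 2.
Total area = 2 + 2 = 4.

4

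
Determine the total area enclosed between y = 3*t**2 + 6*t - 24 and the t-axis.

108

The curve meets the t-axis where 3*t**2 + 6*t - 24 = 0, i.e. 3*(t - 2)*(t + 4) = 0, at t = -4, 2.
On [-4, 2] the curve lies below the axis; ∫[-4,2] (3*t**2 + 6*t - 24) dt = -108, giving area 108.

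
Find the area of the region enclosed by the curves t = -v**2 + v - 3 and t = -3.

1/6

Both boundary curves give t as a function of v, so integrate with respect to v. Setting them equal: -v**2 + v = 0, i.e. -v*(v - 1) = 0, so they meet at v = 0, 1.
For v in [0, 1], t = -v**2 + v - 3 is on the right; area = ∫[0,1] (-v**2 + v) dv = 1/6.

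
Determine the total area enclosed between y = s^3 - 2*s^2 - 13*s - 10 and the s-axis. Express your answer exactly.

1741/12

The curve meets the s-axis where s^3 - 2*s^2 - 13*s - 10 = 0, i.e. (s - 5)*(s + 1)*(s + 2) = 0, at s = -2, -1, 5.
On [-2, -1] the curve lies above the axis; ∫[-2,-1] (s^3 - 2*s^2 - 13*s - 10) ds = 13/12, giving area 13/12.
On [-1, 5] the curve lies below the axis; ∫[-1,5] (s^3 - 2*s^2 - 13*s - 10) ds = -144, giving area 144.
Total area = 13/12 + 144 = 1741/12.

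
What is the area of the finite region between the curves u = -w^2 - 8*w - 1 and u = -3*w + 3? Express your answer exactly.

9/2

Both boundary curves give u as a function of w, so integrate with respect to w. Setting them equal: -w^2 - 5*w - 4 = 0, i.e. -(w + 1)*(w + 4) = 0, so they meet at w = -4, -1.
For w in [-4, -1], u = -w^2 - 8*w - 1 is on the right; area = ∫[-4,-1] (-w^2 - 5*w - 4) dw = 9/2.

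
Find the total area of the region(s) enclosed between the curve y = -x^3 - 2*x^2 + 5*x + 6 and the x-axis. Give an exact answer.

253/12

The curve meets the x-axis where -x^3 - 2*x^2 + 5*x + 6 = 0, i.e. -(x - 2)*(x + 1)*(x + 3) = 0, at x = -3, -1, 2.
On [-3, -1] the curve lies below the axis; ∫[-3,-1] (-x^3 - 2*x^2 + 5*x + 6) dx = -16/3, giving area 16/3.
On [-1, 2] the curve lies above the axis; ∫[-1,2] (-x^3 - 2*x^2 + 5*x + 6) dx = 63/4, giving area 63/4.
Total area = 16/3 + 63/4 = 253/12.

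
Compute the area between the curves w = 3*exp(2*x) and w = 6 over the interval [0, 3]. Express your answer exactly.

The difference (3*exp(2*x)) - (6) = 3*exp(2*x) - 6 changes sign at x = log(2)/2 inside [0, 3], so split the integral there.
∫[0,log(2)/2] (3*exp(2*x) - 6) dx = 3/2 - log(8); the area of that piece is -3/2 + log(8).
∫[log(2)/2,3] (3*exp(2*x) - 6) dx = -21 + 3*log(2) + 3*exp(6)/2.
Total area = (-3/2 + log(8)) + (-21 + 3*log(2) + 3*exp(6)/2) = -45/2 + 6*log(2) + 3*exp(6)/2.

-45/2 + 6*log(2) + 3*exp(6)/2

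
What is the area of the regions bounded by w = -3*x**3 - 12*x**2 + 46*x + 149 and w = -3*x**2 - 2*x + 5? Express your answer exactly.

1551/2

Set the curves equal: -3*x**3 - 12*x**2 + 46*x + 149 = -3*x**2 - 2*x + 5, so -3*x**3 - 9*x**2 + 48*x + 144 = 0, which factors as -3*(x - 4)*(x + 3)*(x + 4) = 0. The curves meet at x = -4, -3, 4.
On [-4, -3], w = -3*x**2 - 2*x + 5 is on top; that piece has area ∫[-4,-3] (-(-3*x**3 - 9*x**2 + 48*x + 144)) dx = 15/4.
On [-3, 4], w = -3*x**3 - 12*x**2 + 46*x + 149 is on top; that piece has area ∫[-3,4] (-3*x**3 - 9*x**2 + 48*x + 144) dx = 3087/4.
Total enclosed area = 15/4 + 3087/4 = 1551/2.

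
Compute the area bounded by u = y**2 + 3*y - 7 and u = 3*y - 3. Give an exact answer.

32/3

Both boundary curves give u as a function of y, so integrate with respect to y. Setting them equal: y**2 - 4 = 0, i.e. (y - 2)*(y + 2) = 0, so they meet at y = -2, 2.
For y in [-2, 2], u = y**2 + 3*y - 7 is on the left; area = ∫[-2,2] (-(y**2 - 4)) dy = 32/3.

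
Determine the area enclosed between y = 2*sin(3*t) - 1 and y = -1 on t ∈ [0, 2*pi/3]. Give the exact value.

8/3

The difference (2*sin(3*t) - 1) - (-1) = 2*sin(3*t) changes sign at t = pi/3 inside [0, 2*pi/3], so split the integral there.
∫[0,pi/3] (2*sin(3*t)) dt = 4/3.
∫[pi/3,2*pi/3] (2*sin(3*t)) dt = -4/3; the area of that piece is 4/3.
Total area = 4/3 + 4/3 = 8/3.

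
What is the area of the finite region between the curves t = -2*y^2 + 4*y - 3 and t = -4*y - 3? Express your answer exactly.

64/3

Both boundary curves give t as a function of y, so integrate with respect to y. Setting them equal: -2*y^2 + 8*y = 0, i.e. -2*y*(y - 4) = 0, so they meet at y = 0, 4.
For y in [0, 4], t = -2*y^2 + 4*y - 3 is on the right; area = ∫[0,4] (-2*y^2 + 8*y) dy = 64/3.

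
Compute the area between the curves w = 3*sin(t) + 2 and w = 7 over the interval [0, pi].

-6 + 5*pi

On [0, pi], (3*sin(t) + 2) - (7) = 3*sin(t) - 5 is ≤ 0 throughout, so the area is a single integral of |3*sin(t) - 5|.
∫[0,pi] (3*sin(t) - 5) dt = 6 - 5*pi; the area of that piece is -6 + 5*pi.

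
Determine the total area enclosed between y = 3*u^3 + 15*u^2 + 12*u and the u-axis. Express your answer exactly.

71/2

The curve meets the u-axis where 3*u^3 + 15*u^2 + 12*u = 0, i.e. 3*u*(u + 1)*(u + 4) = 0, at u = -4, -1, 0.
On [-4, -1] the curve lies above the axis; ∫[-4,-1] (3*u^3 + 15*u^2 + 12*u) du = 135/4, giving area 135/4.
On [-1, 0] the curve lies below the axis; ∫[-1,0] (3*u^3 + 15*u^2 + 12*u) du = -7/4, giving area 7/4.
Total area = 135/4 + 7/4 = 71/2.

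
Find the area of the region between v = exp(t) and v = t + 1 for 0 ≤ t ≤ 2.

On [0, 2], (exp(t)) - (t + 1) = -t + exp(t) - 1 is ≥ 0 throughout, so the area is a single integral of |-t + exp(t) - 1|.
∫[0,2] (-t + exp(t) - 1) dt = -5 + exp(2).

-5 + exp(2)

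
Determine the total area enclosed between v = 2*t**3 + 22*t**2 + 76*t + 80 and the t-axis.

37/6

The curve meets the t-axis where 2*t**3 + 22*t**2 + 76*t + 80 = 0, i.e. 2*(t + 2)*(t + 4)*(t + 5) = 0, at t = -5, -4, -2.
On [-5, -4] the curve lies above the axis; ∫[-5,-4] (2*t**3 + 22*t**2 + 76*t + 80) dt = 5/6, giving area 5/6.
On [-4, -2] the curve lies below the axis; ∫[-4,-2] (2*t**3 + 22*t**2 + 76*t + 80) dt = -16/3, giving area 16/3.
Total area = 5/6 + 16/3 = 37/6.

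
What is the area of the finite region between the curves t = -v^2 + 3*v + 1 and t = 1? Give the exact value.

9/2

Both boundary curves give t as a function of v, so integrate with respect to v. Setting them equal: -v^2 + 3*v = 0, i.e. -v*(v - 3) = 0, so they meet at v = 0, 3.
For v in [0, 3], t = -v^2 + 3*v + 1 is on the right; area = ∫[0,3] (-v^2 + 3*v) dv = 9/2.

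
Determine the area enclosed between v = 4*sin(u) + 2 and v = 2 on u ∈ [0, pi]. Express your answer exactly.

8

On [0, pi], (4*sin(u) + 2) - (2) = 4*sin(u) is ≥ 0 throughout, so the area is a single integral of |4*sin(u)|.
∫[0,pi] (4*sin(u)) du = 8.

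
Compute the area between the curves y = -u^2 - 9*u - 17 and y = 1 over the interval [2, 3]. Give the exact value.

281/6

On [2, 3], (-u^2 - 9*u - 17) - (1) = -u^2 - 9*u - 18 is ≤ 0 throughout, so the area is a single integral of |-u^2 - 9*u - 18|.
∫[2,3] (-u^2 - 9*u - 18) du = -281/6; the area of that piece is 281/6.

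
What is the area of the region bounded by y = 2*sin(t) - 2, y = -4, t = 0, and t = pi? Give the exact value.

On [0, pi], (2*sin(t) - 2) - (-4) = 2*sin(t) + 2 is ≥ 0 throughout, so the area is a single integral of |2*sin(t) + 2|.
∫[0,pi] (2*sin(t) + 2) dt = 4 + 2*pi.

4 + 2*pi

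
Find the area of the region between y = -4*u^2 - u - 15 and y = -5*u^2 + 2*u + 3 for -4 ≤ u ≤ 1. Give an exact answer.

The difference (-4*u^2 - u - 15) - (-5*u^2 + 2*u + 3) = u^2 - 3*u - 18 changes sign at u = -3 inside [-4, 1], so split the integral there.
∫[-4,-3] (u^2 - 3*u - 18) du = 29/6.
∫[-3,1] (u^2 - 3*u - 18) du = -152/3; the area of that piece is 152/3.
Total area = 29/6 + 152/3 = 111/2.

111/2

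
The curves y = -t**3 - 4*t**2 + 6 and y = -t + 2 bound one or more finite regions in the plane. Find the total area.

253/12

Set the curves equal: -t**3 - 4*t**2 + 6 = -t + 2, so -t**3 - 4*t**2 + t + 4 = 0, which factors as -(t - 1)*(t + 1)*(t + 4) = 0. The curves meet at t = -4, -1, 1.
On [-4, -1], y = -t + 2 is on top; that piece has area ∫[-4,-1] (-(-t**3 - 4*t**2 + t + 4)) dt = 63/4.
On [-1, 1], y = -t**3 - 4*t**2 + 6 is on top; that piece has area ∫[-1,1] (-t**3 - 4*t**2 + t + 4) dt = 16/3.
Total enclosed area = 63/4 + 16/3 = 253/12.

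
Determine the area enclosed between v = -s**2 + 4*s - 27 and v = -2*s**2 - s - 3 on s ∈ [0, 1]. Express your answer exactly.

On [0, 1], (-s**2 + 4*s - 27) - (-2*s**2 - s - 3) = s**2 + 5*s - 24 is ≤ 0 throughout, so the area is a single integral of |s**2 + 5*s - 24|.
∫[0,1] (s**2 + 5*s - 24) ds = -127/6; the area of that piece is 127/6.

127/6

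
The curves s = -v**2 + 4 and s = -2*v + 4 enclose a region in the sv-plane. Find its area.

4/3

Both boundary curves give s as a function of v, so integrate with respect to v. Setting them equal: -v**2 + 2*v = 0, i.e. -v*(v - 2) = 0, so they meet at v = 0, 2.
For v in [0, 2], s = -v**2 + 4 is on the right; area = ∫[0,2] (-v**2 + 2*v) dv = 4/3.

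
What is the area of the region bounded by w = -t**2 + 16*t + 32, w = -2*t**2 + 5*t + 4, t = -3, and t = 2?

745/6

On [-3, 2], (-t**2 + 16*t + 32) - (-2*t**2 + 5*t + 4) = t**2 + 11*t + 28 is ≥ 0 throughout, so the area is a single integral of |t**2 + 11*t + 28|.
∫[-3,2] (t**2 + 11*t + 28) dt = 745/6.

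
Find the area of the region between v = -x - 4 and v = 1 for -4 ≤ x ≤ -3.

On [-4, -3], (-x - 4) - (1) = -x - 5 is ≤ 0 throughout, so the area is a single integral of |-x - 5|.
∫[-4,-3] (-x - 5) dx = -3/2; the area of that piece is 3/2.

3/2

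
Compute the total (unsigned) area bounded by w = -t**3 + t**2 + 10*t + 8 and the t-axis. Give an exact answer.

443/6

The curve meets the t-axis where -t**3 + t**2 + 10*t + 8 = 0, i.e. -(t - 4)*(t + 1)*(t + 2) = 0, at t = -2, -1, 4.
On [-2, -1] the curve lies below the axis; ∫[-2,-1] (-t**3 + t**2 + 10*t + 8) dt = -11/12, giving area 11/12.
On [-1, 4] the curve lies above the axis; ∫[-1,4] (-t**3 + t**2 + 10*t + 8) dt = 875/12, giving area 875/12.
Total area = 11/12 + 875/12 = 443/6.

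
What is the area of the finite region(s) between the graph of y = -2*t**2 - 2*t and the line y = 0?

1/3

The curve meets the t-axis where -2*t**2 - 2*t = 0, i.e. -2*t*(t + 1) = 0, at t = -1, 0.
On [-1, 0] the curve lies above the axis; ∫[-1,0] (-2*t**2 - 2*t) dt = 1/3, giving area 1/3.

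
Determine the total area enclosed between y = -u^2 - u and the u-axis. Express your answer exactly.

The curve meets the u-axis where -u^2 - u = 0, i.e. -u*(u + 1) = 0, at u = -1, 0.
On [-1, 0] the curve lies above the axis; ∫[-1,0] (-u^2 - u) du = 1/6, giving area 1/6.

1/6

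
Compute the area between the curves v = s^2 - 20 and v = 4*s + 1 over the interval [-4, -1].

The difference (s^2 - 20) - (4*s + 1) = s^2 - 4*s - 21 changes sign at s = -3 inside [-4, -1], so split the integral there.
∫[-4,-3] (s^2 - 4*s - 21) ds = 16/3.
∫[-3,-1] (s^2 - 4*s - 21) ds = -52/3; the area of that piece is 52/3.
Total area = 16/3 + 52/3 = 68/3.

68/3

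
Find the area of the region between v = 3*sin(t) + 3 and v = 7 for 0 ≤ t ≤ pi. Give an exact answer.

-6 + 4*pi

On [0, pi], (3*sin(t) + 3) - (7) = 3*sin(t) - 4 is ≤ 0 throughout, so the area is a single integral of |3*sin(t) - 4|.
∫[0,pi] (3*sin(t) - 4) dt = 6 - 4*pi; the area of that piece is -6 + 4*pi.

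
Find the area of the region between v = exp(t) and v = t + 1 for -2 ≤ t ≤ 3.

On [-2, 3], (exp(t)) - (t + 1) = -t + exp(t) - 1 is ≥ 0 throughout, so the area is a single integral of |-t + exp(t) - 1|.
∫[-2,3] (-t + exp(t) - 1) dt = -15/2 - exp(-2) + exp(3).

-15/2 - exp(-2) + exp(3)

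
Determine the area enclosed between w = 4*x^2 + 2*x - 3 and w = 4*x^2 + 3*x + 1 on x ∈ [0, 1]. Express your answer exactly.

9/2

On [0, 1], (4*x^2 + 2*x - 3) - (4*x^2 + 3*x + 1) = -x - 4 is ≤ 0 throughout, so the area is a single integral of |-x - 4|.
∫[0,1] (-x - 4) dx = -9/2; the area of that piece is 9/2.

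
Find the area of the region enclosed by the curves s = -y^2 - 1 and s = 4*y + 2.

4/3

Both boundary curves give s as a function of y, so integrate with respect to y. Setting them equal: -y^2 - 4*y - 3 = 0, i.e. -(y + 1)*(y + 3) = 0, so they meet at y = -3, -1.
For y in [-3, -1], s = -y^2 - 1 is on the right; area = ∫[-3,-1] (-y^2 - 4*y - 3) dy = 4/3.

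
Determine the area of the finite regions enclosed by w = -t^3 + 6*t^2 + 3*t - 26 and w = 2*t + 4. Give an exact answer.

407/4

Set the curves equal: -t^3 + 6*t^2 + 3*t - 26 = 2*t + 4, so -t^3 + 6*t^2 + t - 30 = 0, which factors as -(t - 5)*(t - 3)*(t + 2) = 0. The curves meet at t = -2, 3, 5.
On [-2, 3], w = 2*t + 4 is on top; that piece has area ∫[-2,3] (-(-t^3 + 6*t^2 + t - 30)) dt = 375/4.
On [3, 5], w = -t^3 + 6*t^2 + 3*t - 26 is on top; that piece has area ∫[3,5] (-t^3 + 6*t^2 + t - 30) dt = 8.
Total enclosed area = 375/4 + 8 = 407/4.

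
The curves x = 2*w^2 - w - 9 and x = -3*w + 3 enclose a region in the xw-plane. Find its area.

Both boundary curves give x as a function of w, so integrate with respect to w. Setting them equal: 2*w^2 + 2*w - 12 = 0, i.e. 2*(w - 2)*(w + 3) = 0, so they meet at w = -3, 2.
For w in [-3, 2], x = 2*w^2 - w - 9 is on the left; area = ∫[-3,2] (-(2*w^2 + 2*w - 12)) dw = 125/3.

125/3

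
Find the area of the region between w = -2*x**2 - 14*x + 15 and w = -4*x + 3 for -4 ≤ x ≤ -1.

69

On [-4, -1], (-2*x**2 - 14*x + 15) - (-4*x + 3) = -2*x**2 - 10*x + 12 is ≥ 0 throughout, so the area is a single integral of |-2*x**2 - 10*x + 12|.
∫[-4,-1] (-2*x**2 - 10*x + 12) dx = 69.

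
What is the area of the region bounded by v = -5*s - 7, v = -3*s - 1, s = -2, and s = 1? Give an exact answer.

15

On [-2, 1], (-5*s - 7) - (-3*s - 1) = -2*s - 6 is ≤ 0 throughout, so the area is a single integral of |-2*s - 6|.
∫[-2,1] (-2*s - 6) ds = -15; the area of that piece is 15.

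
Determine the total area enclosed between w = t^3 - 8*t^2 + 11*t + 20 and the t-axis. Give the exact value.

443/6

The curve meets the t-axis where t^3 - 8*t^2 + 11*t + 20 = 0, i.e. (t - 5)*(t - 4)*(t + 1) = 0, at t = -1, 4, 5.
On [-1, 4] the curve lies above the axis; ∫[-1,4] (t^3 - 8*t^2 + 11*t + 20) dt = 875/12, giving area 875/12.
On [4, 5] the curve lies below the axis; ∫[4,5] (t^3 - 8*t^2 + 11*t + 20) dt = -11/12, giving area 11/12.
Total area = 875/12 + 11/12 = 443/6.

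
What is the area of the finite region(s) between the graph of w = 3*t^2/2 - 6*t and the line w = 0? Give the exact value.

The curve meets the t-axis where 3*t^2/2 - 6*t = 0, i.e. 3*t*(t - 4)/2 = 0, at t = 0, 4.
On [0, 4] the curve lies below the axis; ∫[0,4] (3*t^2/2 - 6*t) dt = -16, giving area 16.

16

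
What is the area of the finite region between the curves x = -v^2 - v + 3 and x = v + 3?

Both boundary curves give x as a function of v, so integrate with respect to v. Setting them equal: -v^2 - 2*v = 0, i.e. -v*(v + 2) = 0, so they meet at v = -2, 0.
For v in [-2, 0], x = -v^2 - v + 3 is on the right; area = ∫[-2,0] (-v^2 - 2*v) dv = 4/3.

4/3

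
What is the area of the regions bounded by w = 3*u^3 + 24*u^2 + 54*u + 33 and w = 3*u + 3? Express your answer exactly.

71/2

Set the curves equal: 3*u^3 + 24*u^2 + 54*u + 33 = 3*u + 3, so 3*u^3 + 24*u^2 + 51*u + 30 = 0, which factors as 3*(u + 1)*(u + 2)*(u + 5) = 0. The curves meet at u = -5, -2, -1.
On [-5, -2], w = 3*u^3 + 24*u^2 + 54*u + 33 is on top; that piece has area ∫[-5,-2] (3*u^3 + 24*u^2 + 51*u + 30) du = 135/4.
On [-2, -1], w = 3*u + 3 is on top; that piece has area ∫[-2,-1] (-(3*u^3 + 24*u^2 + 51*u + 30)) du = 7/4.
Total enclosed area = 135/4 + 7/4 = 71/2.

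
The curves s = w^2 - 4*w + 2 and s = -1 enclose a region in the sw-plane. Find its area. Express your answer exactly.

Both boundary curves give s as a function of w, so integrate with respect to w. Setting them equal: w^2 - 4*w + 3 = 0, i.e. (w - 3)*(w - 1) = 0, so they meet at w = 1, 3.
For w in [1, 3], s = w^2 - 4*w + 2 is on the left; area = ∫[1,3] (-(w^2 - 4*w + 3)) dw = 4/3.

4/3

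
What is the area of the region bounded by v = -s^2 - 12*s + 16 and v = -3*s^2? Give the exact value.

Set the curves equal: -s^2 - 12*s + 16 = -3*s^2, so 2*s^2 - 12*s + 16 = 0, which factors as 2*(s - 4)*(s - 2) = 0. The curves meet at s = 2, 4.
On [2, 4], v = -3*s^2 is on top; that piece has area ∫[2,4] (-(2*s^2 - 12*s + 16)) ds = 8/3.

8/3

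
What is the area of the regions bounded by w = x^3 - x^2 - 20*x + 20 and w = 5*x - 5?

Set the curves equal: x^3 - x^2 - 20*x + 20 = 5*x - 5, so x^3 - x^2 - 25*x + 25 = 0, which factors as (x - 5)*(x - 1)*(x + 5) = 0. The curves meet at x = -5, 1, 5.
On [-5, 1], w = x^3 - x^2 - 20*x + 20 is on top; that piece has area ∫[-5,1] (x^3 - x^2 - 25*x + 25) dx = 252.
On [1, 5], w = 5*x - 5 is on top; that piece has area ∫[1,5] (-(x^3 - x^2 - 25*x + 25)) dx = 256/3.
Total enclosed area = 252 + 256/3 = 1012/3.

1012/3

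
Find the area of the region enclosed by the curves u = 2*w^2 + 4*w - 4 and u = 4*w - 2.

8/3

Both boundary curves give u as a function of w, so integrate with respect to w. Setting them equal: 2*w^2 - 2 = 0, i.e. 2*(w - 1)*(w + 1) = 0, so they meet at w = -1, 1.
For w in [-1, 1], u = 2*w^2 + 4*w - 4 is on the left; area = ∫[-1,1] (-(2*w^2 - 2)) dw = 8/3.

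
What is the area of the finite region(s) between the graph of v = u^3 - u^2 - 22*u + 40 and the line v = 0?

The curve meets the u-axis where u^3 - u^2 - 22*u + 40 = 0, i.e. (u - 4)*(u - 2)*(u + 5) = 0, at u = -5, 2, 4.
On [-5, 2] the curve lies above the axis; ∫[-5,2] (u^3 - u^2 - 22*u + 40) du = 3773/12, giving area 3773/12.
On [2, 4] the curve lies below the axis; ∫[2,4] (u^3 - u^2 - 22*u + 40) du = -32/3, giving area 32/3.
Total area = 3773/12 + 32/3 = 3901/12.

3901/12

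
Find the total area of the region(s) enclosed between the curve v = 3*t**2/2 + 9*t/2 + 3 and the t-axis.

1/4

The curve meets the t-axis where 3*t**2/2 + 9*t/2 + 3 = 0, i.e. 3*(t + 1)*(t + 2)/2 = 0, at t = -2, -1.
On [-2, -1] the curve lies below the axis; ∫[-2,-1] (3*t**2/2 + 9*t/2 + 3) dt = -1/4, giving area 1/4.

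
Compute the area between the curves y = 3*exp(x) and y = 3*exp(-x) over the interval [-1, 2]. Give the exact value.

The difference (3*exp(x)) - (3*exp(-x)) = 3*exp(x) - 3*exp(-x) changes sign at x = 0 inside [-1, 2], so split the integral there.
∫[-1,0] (3*exp(x) - 3*exp(-x)) dx = -3*exp(1) - 3*exp(-1) + 6; the area of that piece is -6 + 3*exp(-1) + 3*exp(1).
∫[0,2] (3*exp(x) - 3*exp(-x)) dx = -6 + 3*exp(-2) + 3*exp(2).
Total area = (-6 + 3*exp(-1) + 3*exp(1)) + (-6 + 3*exp(-2) + 3*exp(2)) = -12 + 3*exp(-2) + 3*exp(-1) + 3*exp(1) + 3*exp(2).

-12 + 3*exp(-2) + 3*exp(-1) + 3*exp(1) + 3*exp(2)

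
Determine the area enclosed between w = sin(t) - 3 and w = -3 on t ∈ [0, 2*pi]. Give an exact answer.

4

The difference (sin(t) - 3) - (-3) = sin(t) changes sign at t = pi inside [0, 2*pi], so split the integral there.
∫[0,pi] (sin(t)) dt = 2.
∫[pi,2*pi] (sin(t)) dt = -2; the area of that piece is 2.
Total area = 2 + 2 = 4.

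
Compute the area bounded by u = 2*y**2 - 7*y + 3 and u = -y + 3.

Both boundary curves give u as a function of y, so integrate with respect to y. Setting them equal: 2*y**2 - 6*y = 0, i.e. 2*y*(y - 3) = 0, so they meet at y = 0, 3.
For y in [0, 3], u = 2*y**2 - 7*y + 3 is on the left; area = ∫[0,3] (-(2*y**2 - 6*y)) dy = 9.

9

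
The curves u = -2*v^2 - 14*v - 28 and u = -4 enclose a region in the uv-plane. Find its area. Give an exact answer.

1/3

Both boundary curves give u as a function of v, so integrate with respect to v. Setting them equal: -2*v^2 - 14*v - 24 = 0, i.e. -2*(v + 3)*(v + 4) = 0, so they meet at v = -4, -3.
For v in [-4, -3], u = -2*v^2 - 14*v - 28 is on the right; area = ∫[-4,-3] (-2*v^2 - 14*v - 24) dv = 1/3.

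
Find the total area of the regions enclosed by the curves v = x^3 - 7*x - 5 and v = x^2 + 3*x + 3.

443/6

Set the curves equal: x^3 - 7*x - 5 = x^2 + 3*x + 3, so x^3 - x^2 - 10*x - 8 = 0, which factors as (x - 4)*(x + 1)*(x + 2) = 0. The curves meet at x = -2, -1, 4.
On [-2, -1], v = x^3 - 7*x - 5 is on top; that piece has area ∫[-2,-1] (x^3 - x^2 - 10*x - 8) dx = 11/12.
On [-1, 4], v = x^2 + 3*x + 3 is on top; that piece has area ∫[-1,4] (-(x^3 - x^2 - 10*x - 8)) dx = 875/12.
Total enclosed area = 11/12 + 875/12 = 443/6.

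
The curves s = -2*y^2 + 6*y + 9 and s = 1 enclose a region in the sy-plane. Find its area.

Both boundary curves give s as a function of y, so integrate with respect to y. Setting them equal: -2*y^2 + 6*y + 8 = 0, i.e. -2*(y - 4)*(y + 1) = 0, so they meet at y = -1, 4.
For y in [-1, 4], s = -2*y^2 + 6*y + 9 is on the right; area = ∫[-1,4] (-2*y^2 + 6*y + 8) dy = 125/3.

125/3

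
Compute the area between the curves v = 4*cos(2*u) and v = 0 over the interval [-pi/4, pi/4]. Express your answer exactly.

4

On [-pi/4, pi/4], (4*cos(2*u)) - (0) = 4*cos(2*u) is ≥ 0 throughout, so the area is a single integral of |4*cos(2*u)|.
∫[-pi/4,pi/4] (4*cos(2*u)) du = 4.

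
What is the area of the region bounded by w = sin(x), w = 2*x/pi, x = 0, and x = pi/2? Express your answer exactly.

On [0, pi/2], (sin(x)) - (2*x/pi) = -2*x/pi + sin(x) is ≥ 0 throughout, so the area is a single integral of |-2*x/pi + sin(x)|.
∫[0,pi/2] (-2*x/pi + sin(x)) dx = 1 - pi/4.

1 - pi/4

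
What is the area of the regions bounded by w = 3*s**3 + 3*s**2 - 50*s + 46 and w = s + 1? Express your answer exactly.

568

Set the curves equal: 3*s**3 + 3*s**2 - 50*s + 46 = s + 1, so 3*s**3 + 3*s**2 - 51*s + 45 = 0, which factors as 3*(s - 3)*(s - 1)*(s + 5) = 0. The curves meet at s = -5, 1, 3.
On [-5, 1], w = 3*s**3 + 3*s**2 - 50*s + 46 is on top; that piece has area ∫[-5,1] (3*s**3 + 3*s**2 - 51*s + 45) ds = 540.
On [1, 3], w = s + 1 is on top; that piece has area ∫[1,3] (-(3*s**3 + 3*s**2 - 51*s + 45)) ds = 28.
Total enclosed area = 540 + 28 = 568.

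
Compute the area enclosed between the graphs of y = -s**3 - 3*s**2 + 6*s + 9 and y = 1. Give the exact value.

81/2

Set the curves equal: -s**3 - 3*s**2 + 6*s + 9 = 1, so -s**3 - 3*s**2 + 6*s + 8 = 0, which factors as -(s - 2)*(s + 1)*(s + 4) = 0. The curves meet at s = -4, -1, 2.
On [-4, -1], y = 1 is on top; that piece has area ∫[-4,-1] (-(-s**3 - 3*s**2 + 6*s + 8)) ds = 81/4.
On [-1, 2], y = -s**3 - 3*s**2 + 6*s + 9 is on top; that piece has area ∫[-1,2] (-s**3 - 3*s**2 + 6*s + 8) ds = 81/4.
Total enclosed area = 81/4 + 81/4 = 81/2.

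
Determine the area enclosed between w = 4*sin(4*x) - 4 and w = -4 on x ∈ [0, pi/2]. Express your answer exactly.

4

The difference (4*sin(4*x) - 4) - (-4) = 4*sin(4*x) changes sign at x = pi/4 inside [0, pi/2], so split the integral there.
∫[0,pi/4] (4*sin(4*x)) dx = 2.
∫[pi/4,pi/2] (4*sin(4*x)) dx = -2; the area of that piece is 2.
Total area = 2 + 2 = 4.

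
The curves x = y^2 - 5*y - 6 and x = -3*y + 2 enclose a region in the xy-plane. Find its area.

36

Both boundary curves give x as a function of y, so integrate with respect to y. Setting them equal: y^2 - 2*y - 8 = 0, i.e. (y - 4)*(y + 2) = 0, so they meet at y = -2, 4.
For y in [-2, 4], x = y^2 - 5*y - 6 is on the left; area = ∫[-2,4] (-(y^2 - 2*y - 8)) dy = 36.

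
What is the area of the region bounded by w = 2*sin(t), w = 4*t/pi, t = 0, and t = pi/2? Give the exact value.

2 - pi/2

On [0, pi/2], (2*sin(t)) - (4*t/pi) = -4*t/pi + 2*sin(t) is ≥ 0 throughout, so the area is a single integral of |-4*t/pi + 2*sin(t)|.
∫[0,pi/2] (-4*t/pi + 2*sin(t)) dt = 2 - pi/2.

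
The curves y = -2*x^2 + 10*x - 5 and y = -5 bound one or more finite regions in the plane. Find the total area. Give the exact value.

Set the curves equal: -2*x^2 + 10*x - 5 = -5, so -2*x^2 + 10*x = 0, which factors as -2*x*(x - 5) = 0. The curves meet at x = 0, 5.
On [0, 5], y = -2*x^2 + 10*x - 5 is on top; that piece has area ∫[0,5] (-2*x^2 + 10*x) dx = 125/3.

125/3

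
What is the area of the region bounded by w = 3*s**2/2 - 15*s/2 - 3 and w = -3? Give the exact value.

Set the curves equal: 3*s**2/2 - 15*s/2 - 3 = -3, so 3*s**2/2 - 15*s/2 = 0, which factors as 3*s*(s - 5)/2 = 0. The curves meet at s = 0, 5.
On [0, 5], w = -3 is on top; that piece has area ∫[0,5] (-(3*s**2/2 - 15*s/2)) ds = 125/4.

125/4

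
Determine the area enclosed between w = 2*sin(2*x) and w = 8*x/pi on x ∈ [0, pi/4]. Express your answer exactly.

On [0, pi/4], (2*sin(2*x)) - (8*x/pi) = -8*x/pi + 2*sin(2*x) is ≥ 0 throughout, so the area is a single integral of |-8*x/pi + 2*sin(2*x)|.
∫[0,pi/4] (-8*x/pi + 2*sin(2*x)) dx = 1 - pi/4.

1 - pi/4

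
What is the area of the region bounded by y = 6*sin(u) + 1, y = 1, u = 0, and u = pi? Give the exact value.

12

On [0, pi], (6*sin(u) + 1) - (1) = 6*sin(u) is ≥ 0 throughout, so the area is a single integral of |6*sin(u)|.
∫[0,pi] (6*sin(u)) du = 12.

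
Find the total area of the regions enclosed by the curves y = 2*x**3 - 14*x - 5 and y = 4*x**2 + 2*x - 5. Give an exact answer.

Set the curves equal: 2*x**3 - 14*x - 5 = 4*x**2 + 2*x - 5, so 2*x**3 - 4*x**2 - 16*x = 0, which factors as 2*x*(x - 4)*(x + 2) = 0. The curves meet at x = -2, 0, 4.
On [-2, 0], y = 2*x**3 - 14*x - 5 is on top; that piece has area ∫[-2,0] (2*x**3 - 4*x**2 - 16*x) dx = 40/3.
On [0, 4], y = 4*x**2 + 2*x - 5 is on top; that piece has area ∫[0,4] (-(2*x**3 - 4*x**2 - 16*x)) dx = 256/3.
Total enclosed area = 40/3 + 256/3 = 296/3.

296/3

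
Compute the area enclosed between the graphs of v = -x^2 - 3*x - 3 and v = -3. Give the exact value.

Set the curves equal: -x^2 - 3*x - 3 = -3, so -x^2 - 3*x = 0, which factors as -x*(x + 3) = 0. The curves meet at x = -3, 0.
On [-3, 0], v = -x^2 - 3*x - 3 is on top; that piece has area ∫[-3,0] (-x^2 - 3*x) dx = 9/2.

9/2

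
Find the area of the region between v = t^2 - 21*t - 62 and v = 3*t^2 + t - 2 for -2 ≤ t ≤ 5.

On [-2, 5], (t^2 - 21*t - 62) - (3*t^2 + t - 2) = -2*t^2 - 22*t - 60 is ≤ 0 throughout, so the area is a single integral of |-2*t^2 - 22*t - 60|.
∫[-2,5] (-2*t^2 - 22*t - 60) dt = -2219/3; the area of that piece is 2219/3.

2219/3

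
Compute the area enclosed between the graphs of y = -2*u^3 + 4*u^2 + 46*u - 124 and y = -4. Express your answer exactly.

5137/6

Set the curves equal: -2*u^3 + 4*u^2 + 46*u - 124 = -4, so -2*u^3 + 4*u^2 + 46*u - 120 = 0, which factors as -2*(u - 4)*(u - 3)*(u + 5) = 0. The curves meet at u = -5, 3, 4.
On [-5, 3], y = -4 is on top; that piece has area ∫[-5,3] (-(-2*u^3 + 4*u^2 + 46*u - 120)) du = 2560/3.
On [3, 4], y = -2*u^3 + 4*u^2 + 46*u - 124 is on top; that piece has area ∫[3,4] (-2*u^3 + 4*u^2 + 46*u - 120) du = 17/6.
Total enclosed area = 2560/3 + 17/6 = 5137/6.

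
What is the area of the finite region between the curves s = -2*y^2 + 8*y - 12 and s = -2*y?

Both boundary curves give s as a function of y, so integrate with respect to y. Setting them equal: -2*y^2 + 10*y - 12 = 0, i.e. -2*(y - 3)*(y - 2) = 0, so they meet at y = 2, 3.
For y in [2, 3], s = -2*y^2 + 8*y - 12 is on the right; area = ∫[2,3] (-2*y^2 + 10*y - 12) dy = 1/3.

1/3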